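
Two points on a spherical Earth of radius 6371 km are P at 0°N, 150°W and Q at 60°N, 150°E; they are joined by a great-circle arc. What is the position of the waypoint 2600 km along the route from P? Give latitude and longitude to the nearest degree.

From cos δ = sin φ₁ sin φ₂ + cos φ₁ cos φ₂ cos Δλ, the central angle is δ ≈ 1.318 rad (75.5°). The total great-circle distance is δ·R ≈ 1.318 × 6371 ≈ 8398 km, so the target fraction is f = 2600/8398 ≈ 0.310.
Interpolate at f ≈ 0.310 with slerp weights a = sin((1−f)δ)/sin δ ≈ 0.815, b = sin(fδ)/sin δ ≈ 0.410.
p = a·p₁ + b·p₂ ≈ (-0.884, -0.305, 0.355); φ = arcsin(p_z) ≈ 20.79°, λ = atan2(p_y, p_x) ≈ -160.94°.

≈ 21°N, 161°W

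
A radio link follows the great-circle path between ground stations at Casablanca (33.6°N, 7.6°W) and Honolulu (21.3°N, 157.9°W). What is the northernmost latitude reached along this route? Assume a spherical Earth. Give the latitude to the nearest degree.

≈ 64°N

The great circle lies in the plane with unit normal n̂ = (p₁ × p₂)/|p₁ × p₂|.
Here n̂_z ≈ -0.436; the vertex latitude is φ_max = arccos|n̂_z| ≈ 64.1°.
Check via Clairaut: cos φ_max = |cos φ₁| · sin C = cos(33.6°)·sin(31.6°) ≈ 0.436, again giving ≈ 64.1°.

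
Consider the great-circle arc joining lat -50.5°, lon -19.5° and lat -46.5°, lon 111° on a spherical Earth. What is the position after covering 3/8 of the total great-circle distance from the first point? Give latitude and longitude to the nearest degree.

≈ lat -69°, lon 25°

Write both endpoints as unit vectors p₁, p₂ with components (cos φ cos λ, cos φ sin λ, sin φ).
The central angle between the endpoints is δ = arccos(p₁·p₂) ≈ 1.292 rad (74.0°).
Interpolate at f = 3/8 with slerp weights a = sin((1−f)δ)/sin δ ≈ 0.752, b = sin(fδ)/sin δ ≈ 0.484.
p = a·p₁ + b·p₂ ≈ (0.331, 0.152, -0.931); φ = arcsin(p_z) ≈ -68.64°, λ = atan2(p_y, p_x) ≈ 24.62°.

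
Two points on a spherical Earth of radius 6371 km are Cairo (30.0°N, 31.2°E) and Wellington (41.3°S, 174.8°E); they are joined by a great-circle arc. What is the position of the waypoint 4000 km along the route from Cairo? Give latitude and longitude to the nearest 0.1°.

The haversine formula gives a central angle δ ≈ 2.594 rad (148.6°) between the endpoints. The total great-circle distance is δ·R ≈ 2.594 × 6371 ≈ 16525 km, so the target fraction is f = 4000/16525 ≈ 0.242.
Interpolate at f ≈ 0.242 with slerp weights a = sin((1−f)δ)/sin δ ≈ 1.772, b = sin(fδ)/sin δ ≈ 1.128.
p = a·p₁ + b·p₂ ≈ (0.469, 0.872, 0.142); φ = arcsin(p_z) ≈ 8.14°, λ = atan2(p_y, p_x) ≈ 61.73°.

≈ (8.1°N, 61.7°E)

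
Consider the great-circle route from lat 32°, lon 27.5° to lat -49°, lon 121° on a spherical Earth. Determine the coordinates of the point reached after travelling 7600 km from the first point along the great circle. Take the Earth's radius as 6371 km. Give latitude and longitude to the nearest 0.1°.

≈ lat -20.2°, lon 73.6°

Write both endpoints as unit vectors p₁, p₂ with components (cos φ cos λ, cos φ sin λ, sin φ).
The central angle between the endpoints is δ = arccos(p₁·p₂) ≈ 2.020 rad (115.7°). The total great-circle distance is δ·R ≈ 2.020 × 6371 ≈ 12867 km, so the target fraction is f = 7600/12867 ≈ 0.591.
Interpolate at f ≈ 0.591 with slerp weights a = sin((1−f)δ)/sin δ ≈ 0.817, b = sin(fδ)/sin δ ≈ 1.032.
p = a·p₁ + b·p₂ ≈ (0.266, 0.900, -0.346); φ = arcsin(p_z) ≈ -20.23°, λ = atan2(p_y, p_x) ≈ 73.55°.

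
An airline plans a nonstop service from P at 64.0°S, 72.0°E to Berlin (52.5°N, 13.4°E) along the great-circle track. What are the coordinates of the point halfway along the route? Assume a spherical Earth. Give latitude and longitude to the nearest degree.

≈ 7°S, 37°E

Convert each endpoint to a unit vector on the sphere (x = cos φ cos λ, y = cos φ sin λ, z = sin φ).
The central angle between the endpoints is δ = arccos(p₁·p₂) ≈ 2.182 rad (125.0°).
Interpolate at f = 1/2 with slerp weights a = sin((1−f)δ)/sin δ ≈ 1.083, b = sin(fδ)/sin δ ≈ 1.083.
p = a·p₁ + b·p₂ ≈ (0.788, 0.605, -0.114); φ = arcsin(p_z) ≈ -6.56°, λ = atan2(p_y, p_x) ≈ 37.48°.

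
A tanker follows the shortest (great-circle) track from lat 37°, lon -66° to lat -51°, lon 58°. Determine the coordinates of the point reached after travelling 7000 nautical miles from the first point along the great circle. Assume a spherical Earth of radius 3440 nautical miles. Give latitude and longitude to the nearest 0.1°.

≈ lat -45.2°, lon 26.1°

The haversine formula gives a central angle δ ≈ 2.417 rad (138.5°) between the endpoints. The total great-circle distance is δ·R ≈ 2.417 × 3440 ≈ 8314 nmi, so the target fraction is f = 7000/8314 ≈ 0.842.
Interpolate at f ≈ 0.842 with slerp weights a = sin((1−f)δ)/sin δ ≈ 0.562, b = sin(fδ)/sin δ ≈ 1.349.
p = a·p₁ + b·p₂ ≈ (0.633, 0.310, -0.710); φ = arcsin(p_z) ≈ -45.23°, λ = atan2(p_y, p_x) ≈ 26.08°.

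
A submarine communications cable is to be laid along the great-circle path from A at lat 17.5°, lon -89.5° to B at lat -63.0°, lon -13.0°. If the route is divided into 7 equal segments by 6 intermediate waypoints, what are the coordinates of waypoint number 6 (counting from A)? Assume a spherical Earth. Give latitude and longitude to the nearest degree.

Convert each endpoint to a unit vector on the sphere (x = cos φ cos λ, y = cos φ sin λ, z = sin φ).
The central angle between the endpoints is δ = arccos(p₁·p₂) ≈ 1.738 rad (99.6°).
Interpolate at f = 6/7 with slerp weights a = sin((1−f)δ)/sin δ ≈ 0.249, b = sin(fδ)/sin δ ≈ 1.011.
p = a·p₁ + b·p₂ ≈ (0.449, -0.341, -0.826); φ = arcsin(p_z) ≈ -55.67°, λ = atan2(p_y, p_x) ≈ -37.20°.

≈ lat -56°, lon -37°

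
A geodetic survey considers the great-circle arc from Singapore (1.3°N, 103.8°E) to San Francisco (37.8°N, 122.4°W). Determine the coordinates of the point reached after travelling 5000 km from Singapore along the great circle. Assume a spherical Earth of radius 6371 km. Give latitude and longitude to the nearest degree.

≈ (33°N, 138°E)

Convert each endpoint to a unit vector on the sphere (x = cos φ cos λ, y = cos φ sin λ, z = sin φ).
The central angle between the endpoints is δ = arccos(p₁·p₂) ≈ 2.133 rad (122.2°). The total great-circle distance is δ·R ≈ 2.133 × 6371 ≈ 13588 km, so the target fraction is f = 5000/13588 ≈ 0.368.
Interpolate at f ≈ 0.368 with slerp weights a = sin((1−f)δ)/sin δ ≈ 1.153, b = sin(fδ)/sin δ ≈ 0.835.
p = a·p₁ + b·p₂ ≈ (-0.628, 0.562, 0.538); φ = arcsin(p_z) ≈ 32.55°, λ = atan2(p_y, p_x) ≈ 138.20°.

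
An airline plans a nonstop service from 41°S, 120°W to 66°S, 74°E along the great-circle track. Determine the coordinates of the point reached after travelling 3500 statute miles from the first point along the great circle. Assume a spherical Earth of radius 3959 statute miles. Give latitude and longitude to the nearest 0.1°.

Convert each endpoint to a unit vector on the sphere (x = cos φ cos λ, y = cos φ sin λ, z = sin φ).
The central angle between the endpoints is δ = arccos(p₁·p₂) ≈ 1.265 rad (72.5°). The total great-circle distance is δ·R ≈ 1.265 × 3959 ≈ 5006 mi, so the target fraction is f = 3500/5006 ≈ 0.699.
Interpolate at f ≈ 0.699 with slerp weights a = sin((1−f)δ)/sin δ ≈ 0.389, b = sin(fδ)/sin δ ≈ 0.811.
p = a·p₁ + b·p₂ ≈ (-0.056, 0.063, -0.996); φ = arcsin(p_z) ≈ -85.18°, λ = atan2(p_y, p_x) ≈ 131.87°.

≈ 85.2°S, 131.9°E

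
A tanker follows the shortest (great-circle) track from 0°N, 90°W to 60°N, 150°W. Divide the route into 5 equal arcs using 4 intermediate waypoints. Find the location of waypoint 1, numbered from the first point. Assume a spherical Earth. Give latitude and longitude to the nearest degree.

Write both endpoints as unit vectors p₁, p₂ with components (cos φ cos λ, cos φ sin λ, sin φ).
The central angle between the endpoints is δ = arccos(p₁·p₂) ≈ 1.318 rad (75.5°).
Interpolate at f = 1/5 with slerp weights a = sin((1−f)δ)/sin δ ≈ 0.898, b = sin(fδ)/sin δ ≈ 0.269.
p = a·p₁ + b·p₂ ≈ (-0.117, -0.965, 0.233); φ = arcsin(p_z) ≈ 13.48°, λ = atan2(p_y, p_x) ≈ -96.88°.

≈ 13°N, 97°W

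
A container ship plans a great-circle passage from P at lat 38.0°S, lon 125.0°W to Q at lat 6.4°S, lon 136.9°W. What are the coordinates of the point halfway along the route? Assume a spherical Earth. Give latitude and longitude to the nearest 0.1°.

≈ lat 22.3°S, lon 131.6°W

Convert each endpoint to a unit vector on the sphere (x = cos φ cos λ, y = cos φ sin λ, z = sin φ).
The central angle between the endpoints is δ = arccos(p₁·p₂) ≈ 0.583 rad (33.4°).
Interpolate at f = 1/2 with slerp weights a = sin((1−f)δ)/sin δ ≈ 0.522, b = sin(fδ)/sin δ ≈ 0.522.
p = a·p₁ + b·p₂ ≈ (-0.615, -0.691, -0.380); φ = arcsin(p_z) ≈ -22.31°, λ = atan2(p_y, p_x) ≈ -131.64°.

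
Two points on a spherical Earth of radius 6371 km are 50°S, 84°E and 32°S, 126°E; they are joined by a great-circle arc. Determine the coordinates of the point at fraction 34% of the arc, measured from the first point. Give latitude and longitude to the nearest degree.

≈ 46°S, 101°E

From cos δ = sin φ₁ sin φ₂ + cos φ₁ cos φ₂ cos Δλ, the central angle is δ ≈ 0.625 rad (35.8°).
Interpolate at f = 0.34 with slerp weights a = sin((1−f)δ)/sin δ ≈ 0.685, b = sin(fδ)/sin δ ≈ 0.360.
p = a·p₁ + b·p₂ ≈ (-0.134, 0.685, -0.716); φ = arcsin(p_z) ≈ -45.72°, λ = atan2(p_y, p_x) ≈ 101.03°.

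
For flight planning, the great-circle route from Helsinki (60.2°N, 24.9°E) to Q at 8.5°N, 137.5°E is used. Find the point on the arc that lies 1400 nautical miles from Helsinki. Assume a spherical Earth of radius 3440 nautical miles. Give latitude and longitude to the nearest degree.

Convert each endpoint to a unit vector on the sphere (x = cos φ cos λ, y = cos φ sin λ, z = sin φ).
The central angle between the endpoints is δ = arccos(p₁·p₂) ≈ 1.631 rad (93.5°). The total great-circle distance is δ·R ≈ 1.631 × 3440 ≈ 5612 nmi, so the target fraction is f = 1400/5612 ≈ 0.249.
Interpolate at f ≈ 0.249 with slerp weights a = sin((1−f)δ)/sin δ ≈ 0.942, b = sin(fδ)/sin δ ≈ 0.397.
p = a·p₁ + b·p₂ ≈ (0.136, 0.462, 0.876); φ = arcsin(p_z) ≈ 61.21°, λ = atan2(p_y, p_x) ≈ 73.64°.

≈ 61°N, 74°E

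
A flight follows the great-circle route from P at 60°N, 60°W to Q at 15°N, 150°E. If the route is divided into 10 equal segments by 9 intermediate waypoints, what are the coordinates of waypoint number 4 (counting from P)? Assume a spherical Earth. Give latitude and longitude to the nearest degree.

Write both endpoints as unit vectors p₁, p₂ with components (cos φ cos λ, cos φ sin λ, sin φ).
The central angle between the endpoints is δ = arccos(p₁·p₂) ≈ 1.766 rad (101.2°).
Interpolate at f = 4/10 with slerp weights a = sin((1−f)δ)/sin δ ≈ 0.889, b = sin(fδ)/sin δ ≈ 0.662.
p = a·p₁ + b·p₂ ≈ (-0.331, -0.065, 0.941); φ = arcsin(p_z) ≈ 70.27°, λ = atan2(p_y, p_x) ≈ -168.83°.

≈ 70°N, 169°W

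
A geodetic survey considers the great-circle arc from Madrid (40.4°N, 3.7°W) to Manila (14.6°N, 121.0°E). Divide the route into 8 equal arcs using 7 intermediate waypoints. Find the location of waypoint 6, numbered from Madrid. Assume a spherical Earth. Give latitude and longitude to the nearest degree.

≈ 33°N, 101°E

Write both endpoints as unit vectors p₁, p₂ with components (cos φ cos λ, cos φ sin λ, sin φ).
The central angle between the endpoints is δ = arccos(p₁·p₂) ≈ 1.830 rad (104.8°).
Interpolate at f = 6/8 with slerp weights a = sin((1−f)δ)/sin δ ≈ 0.457, b = sin(fδ)/sin δ ≈ 1.014.
p = a·p₁ + b·p₂ ≈ (-0.158, 0.819, 0.552); φ = arcsin(p_z) ≈ 33.49°, λ = atan2(p_y, p_x) ≈ 100.94°.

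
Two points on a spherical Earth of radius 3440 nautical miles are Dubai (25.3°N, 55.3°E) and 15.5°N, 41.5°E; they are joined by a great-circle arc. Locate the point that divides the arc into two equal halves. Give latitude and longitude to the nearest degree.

≈ 21°N, 48°E

The haversine formula gives a central angle δ ≈ 0.283 rad (16.2°) between the endpoints.
Interpolate at f = 1/2 with slerp weights a = sin((1−f)δ)/sin δ ≈ 0.505, b = sin(fδ)/sin δ ≈ 0.505.
p = a·p₁ + b·p₂ ≈ (0.624, 0.698, 0.351); φ = arcsin(p_z) ≈ 20.54°, λ = atan2(p_y, p_x) ≈ 48.18°.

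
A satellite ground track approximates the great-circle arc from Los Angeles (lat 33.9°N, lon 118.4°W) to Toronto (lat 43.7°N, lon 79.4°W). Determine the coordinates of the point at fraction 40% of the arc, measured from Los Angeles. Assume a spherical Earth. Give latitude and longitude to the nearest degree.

Write both endpoints as unit vectors p₁, p₂ with components (cos φ cos λ, cos φ sin λ, sin φ).
The central angle between the endpoints is δ = arccos(p₁·p₂) ≈ 0.552 rad (31.6°).
Interpolate at f = 0.40 with slerp weights a = sin((1−f)δ)/sin δ ≈ 0.620, b = sin(fδ)/sin δ ≈ 0.418.
p = a·p₁ + b·p₂ ≈ (-0.189, -0.750, 0.634); φ = arcsin(p_z) ≈ 39.37°, λ = atan2(p_y, p_x) ≈ -104.17°.

≈ lat 39°N, lon 104°W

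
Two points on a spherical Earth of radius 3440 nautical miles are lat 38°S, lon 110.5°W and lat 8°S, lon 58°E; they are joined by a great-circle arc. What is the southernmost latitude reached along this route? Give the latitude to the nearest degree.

The great circle lies in the plane with unit normal n̂ = (p₁ × p₂)/|p₁ × p₂|.
Here n̂_z ≈ +0.212; the vertex latitude is φ_max = arccos|n̂_z| ≈ 77.8°.

≈ 78°S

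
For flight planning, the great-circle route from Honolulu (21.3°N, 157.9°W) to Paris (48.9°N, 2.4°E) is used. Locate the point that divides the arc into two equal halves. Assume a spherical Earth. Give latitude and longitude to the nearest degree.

≈ 71°N, 123°W

The haversine formula gives a central angle δ ≈ 1.879 rad (107.6°) between the endpoints.
Interpolate at f = 1/2 with slerp weights a = sin((1−f)δ)/sin δ ≈ 0.847, b = sin(fδ)/sin δ ≈ 0.847.
p = a·p₁ + b·p₂ ≈ (-0.175, -0.274, 0.946); φ = arcsin(p_z) ≈ 71.06°, λ = atan2(p_y, p_x) ≈ -122.58°.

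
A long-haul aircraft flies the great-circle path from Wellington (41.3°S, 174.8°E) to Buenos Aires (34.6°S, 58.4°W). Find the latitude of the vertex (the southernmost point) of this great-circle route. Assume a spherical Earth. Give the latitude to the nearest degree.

The great circle lies in the plane with unit normal n̂ = (p₁ × p₂)/|p₁ × p₂|.
Here n̂_z ≈ +0.495; the vertex latitude is φ_max = arccos|n̂_z| ≈ 60.3°.

≈ 60°S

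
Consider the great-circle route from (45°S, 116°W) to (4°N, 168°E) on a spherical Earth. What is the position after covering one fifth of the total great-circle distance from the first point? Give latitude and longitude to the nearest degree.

Write both endpoints as unit vectors p₁, p₂ with components (cos φ cos λ, cos φ sin λ, sin φ).
The central angle between the endpoints is δ = arccos(p₁·p₂) ≈ 1.449 rad (83.0°).
Interpolate at f = 1/5 with slerp weights a = sin((1−f)δ)/sin δ ≈ 0.923, b = sin(fδ)/sin δ ≈ 0.288.
p = a·p₁ + b·p₂ ≈ (-0.567, -0.527, -0.633); φ = arcsin(p_z) ≈ -39.26°, λ = atan2(p_y, p_x) ≈ -137.10°.

≈ (39°S, 137°W)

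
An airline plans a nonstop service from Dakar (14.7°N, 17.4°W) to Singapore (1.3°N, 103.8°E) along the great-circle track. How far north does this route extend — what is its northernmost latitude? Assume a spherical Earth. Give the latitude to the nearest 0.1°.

≈ 17.8°N

The great circle lies in the plane with unit normal n̂ = (p₁ × p₂)/|p₁ × p₂|.
Here n̂_z ≈ +0.952; the vertex latitude is φ_max = arccos|n̂_z| ≈ 17.8°.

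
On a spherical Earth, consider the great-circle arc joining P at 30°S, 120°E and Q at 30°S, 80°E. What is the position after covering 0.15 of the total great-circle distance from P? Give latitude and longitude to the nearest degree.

≈ 31°S, 114°E

Convert each endpoint to a unit vector on the sphere (x = cos φ cos λ, y = cos φ sin λ, z = sin φ).
The central angle between the endpoints is δ = arccos(p₁·p₂) ≈ 0.601 rad (34.5°).
Interpolate at f = 0.15 with slerp weights a = sin((1−f)δ)/sin δ ≈ 0.865, b = sin(fδ)/sin δ ≈ 0.159.
p = a·p₁ + b·p₂ ≈ (-0.350, 0.784, -0.512); φ = arcsin(p_z) ≈ -30.79°, λ = atan2(p_y, p_x) ≈ 114.08°.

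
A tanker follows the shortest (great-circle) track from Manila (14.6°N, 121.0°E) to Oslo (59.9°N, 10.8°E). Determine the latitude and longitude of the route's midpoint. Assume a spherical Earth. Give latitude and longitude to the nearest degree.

Convert each endpoint to a unit vector on the sphere (x = cos φ cos λ, y = cos φ sin λ, z = sin φ).
The central angle between the endpoints is δ = arccos(p₁·p₂) ≈ 1.520 rad (87.1°).
Interpolate at f = 1/2 with slerp weights a = sin((1−f)δ)/sin δ ≈ 0.690, b = sin(fδ)/sin δ ≈ 0.690.
p = a·p₁ + b·p₂ ≈ (-0.004, 0.637, 0.771); φ = arcsin(p_z) ≈ 50.42°, λ = atan2(p_y, p_x) ≈ 90.36°.

≈ 50°N, 90°E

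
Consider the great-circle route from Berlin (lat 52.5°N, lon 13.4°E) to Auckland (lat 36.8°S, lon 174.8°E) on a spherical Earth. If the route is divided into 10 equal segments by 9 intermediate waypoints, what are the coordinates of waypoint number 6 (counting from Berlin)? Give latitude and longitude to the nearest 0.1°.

≈ lat 19.4°N, lon 142.8°E

From cos δ = sin φ₁ sin φ₂ + cos φ₁ cos φ₂ cos Δλ, the central angle is δ ≈ 2.785 rad (159.6°).
Interpolate at f = 6/10 with slerp weights a = sin((1−f)δ)/sin δ ≈ 2.574, b = sin(fδ)/sin δ ≈ 2.853.
p = a·p₁ + b·p₂ ≈ (-0.751, 0.570, 0.333); φ = arcsin(p_z) ≈ 19.44°, λ = atan2(p_y, p_x) ≈ 142.80°.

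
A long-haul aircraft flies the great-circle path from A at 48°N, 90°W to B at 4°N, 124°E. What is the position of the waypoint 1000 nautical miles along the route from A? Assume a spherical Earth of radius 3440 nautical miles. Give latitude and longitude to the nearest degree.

≈ 59°N, 111°W

Write both endpoints as unit vectors p₁, p₂ with components (cos φ cos λ, cos φ sin λ, sin φ).
The central angle between the endpoints is δ = arccos(p₁·p₂) ≈ 2.096 rad (120.1°). The total great-circle distance is δ·R ≈ 2.096 × 3440 ≈ 7211 nmi, so the target fraction is f = 1000/7211 ≈ 0.139.
Interpolate at f ≈ 0.139 with slerp weights a = sin((1−f)δ)/sin δ ≈ 1.124, b = sin(fδ)/sin δ ≈ 0.331.
p = a·p₁ + b·p₂ ≈ (-0.185, -0.478, 0.859); φ = arcsin(p_z) ≈ 59.16°, λ = atan2(p_y, p_x) ≈ -111.13°.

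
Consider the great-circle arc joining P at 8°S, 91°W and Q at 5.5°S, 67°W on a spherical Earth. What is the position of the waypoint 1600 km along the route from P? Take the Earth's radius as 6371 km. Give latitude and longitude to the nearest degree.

≈ 7°S, 77°W

The haversine formula gives a central angle δ ≈ 0.418 rad (24.0°) between the endpoints. The total great-circle distance is δ·R ≈ 0.418 × 6371 ≈ 2664 km, so the target fraction is f = 1600/2664 ≈ 0.601.
Interpolate at f ≈ 0.601 with slerp weights a = sin((1−f)δ)/sin δ ≈ 0.409, b = sin(fδ)/sin δ ≈ 0.612.
p = a·p₁ + b·p₂ ≈ (0.231, -0.966, -0.116); φ = arcsin(p_z) ≈ -6.64°, λ = atan2(p_y, p_x) ≈ -76.56°.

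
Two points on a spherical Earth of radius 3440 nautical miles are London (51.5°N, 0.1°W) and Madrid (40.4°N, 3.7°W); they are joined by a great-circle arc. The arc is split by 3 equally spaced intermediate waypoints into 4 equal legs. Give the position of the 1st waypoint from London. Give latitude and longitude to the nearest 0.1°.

Write both endpoints as unit vectors p₁, p₂ with components (cos φ cos λ, cos φ sin λ, sin φ).
The central angle between the endpoints is δ = arccos(p₁·p₂) ≈ 0.199 rad (11.4°).
Interpolate at f = 1/4 with slerp weights a = sin((1−f)δ)/sin δ ≈ 0.752, b = sin(fδ)/sin δ ≈ 0.252.
p = a·p₁ + b·p₂ ≈ (0.659, -0.013, 0.752); φ = arcsin(p_z) ≈ 48.74°, λ = atan2(p_y, p_x) ≈ -1.15°.

≈ (48.7°N, 1.1°W)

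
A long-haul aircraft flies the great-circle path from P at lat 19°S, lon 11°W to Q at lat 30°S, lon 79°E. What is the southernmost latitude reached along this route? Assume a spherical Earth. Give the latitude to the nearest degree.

The great circle lies in the plane with unit normal n̂ = (p₁ × p₂)/|p₁ × p₂|.
Here n̂_z ≈ +0.830; the vertex latitude is φ_max = arccos|n̂_z| ≈ 33.9°.
Check via Clairaut: cos φ_max = |cos φ₁| · sin C = cos(19.0°)·sin(118.6°) ≈ 0.830, again giving ≈ 33.9°.

≈ 34°S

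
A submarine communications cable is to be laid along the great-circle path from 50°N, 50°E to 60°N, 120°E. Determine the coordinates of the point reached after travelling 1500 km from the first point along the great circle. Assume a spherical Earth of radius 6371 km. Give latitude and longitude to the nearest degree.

≈ 58°N, 69°E

Convert each endpoint to a unit vector on the sphere (x = cos φ cos λ, y = cos φ sin λ, z = sin φ).
The central angle between the endpoints is δ = arccos(p₁·p₂) ≈ 0.687 rad (39.3°). The total great-circle distance is δ·R ≈ 0.687 × 6371 ≈ 4375 km, so the target fraction is f = 1500/4375 ≈ 0.343.
Interpolate at f ≈ 0.343 with slerp weights a = sin((1−f)δ)/sin δ ≈ 0.688, b = sin(fδ)/sin δ ≈ 0.368.
p = a·p₁ + b·p₂ ≈ (0.192, 0.498, 0.846); φ = arcsin(p_z) ≈ 57.73°, λ = atan2(p_y, p_x) ≈ 68.89°.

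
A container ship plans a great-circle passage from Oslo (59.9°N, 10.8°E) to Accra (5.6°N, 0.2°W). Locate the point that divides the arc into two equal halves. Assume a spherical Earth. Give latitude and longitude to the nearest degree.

From cos δ = sin φ₁ sin φ₂ + cos φ₁ cos φ₂ cos Δλ, the central angle is δ ≈ 0.959 rad (54.9°).
Interpolate at f = 1/2 with slerp weights a = sin((1−f)δ)/sin δ ≈ 0.564, b = sin(fδ)/sin δ ≈ 0.564.
p = a·p₁ + b·p₂ ≈ (0.838, 0.051, 0.543); φ = arcsin(p_z) ≈ 32.86°, λ = atan2(p_y, p_x) ≈ 3.48°.

≈ 33°N, 3°E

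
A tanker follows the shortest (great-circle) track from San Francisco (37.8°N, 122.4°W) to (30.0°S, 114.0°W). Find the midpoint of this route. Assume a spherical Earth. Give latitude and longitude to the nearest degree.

From cos δ = sin φ₁ sin φ₂ + cos φ₁ cos φ₂ cos Δλ, the central angle is δ ≈ 1.191 rad (68.3°).
Interpolate at f = 1/2 with slerp weights a = sin((1−f)δ)/sin δ ≈ 0.604, b = sin(fδ)/sin δ ≈ 0.604.
p = a·p₁ + b·p₂ ≈ (-0.468, -0.881, 0.068); φ = arcsin(p_z) ≈ 3.91°, λ = atan2(p_y, p_x) ≈ -118.01°.

≈ (4°N, 118°W)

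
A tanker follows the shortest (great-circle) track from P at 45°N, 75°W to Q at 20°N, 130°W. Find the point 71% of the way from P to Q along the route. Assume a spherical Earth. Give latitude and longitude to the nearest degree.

Convert each endpoint to a unit vector on the sphere (x = cos φ cos λ, y = cos φ sin λ, z = sin φ).
The central angle between the endpoints is δ = arccos(p₁·p₂) ≈ 0.898 rad (51.5°).
Interpolate at f = 0.71 with slerp weights a = sin((1−f)δ)/sin δ ≈ 0.329, b = sin(fδ)/sin δ ≈ 0.761.
p = a·p₁ + b·p₂ ≈ (-0.399, -0.773, 0.493); φ = arcsin(p_z) ≈ 29.55°, λ = atan2(p_y, p_x) ≈ -117.34°.

≈ 30°N, 117°W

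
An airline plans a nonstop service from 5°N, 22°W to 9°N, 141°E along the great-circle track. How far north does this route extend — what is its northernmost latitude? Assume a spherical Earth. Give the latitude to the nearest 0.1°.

≈ 39.8°N

The great circle lies in the plane with unit normal n̂ = (p₁ × p₂)/|p₁ × p₂|.
Here n̂_z ≈ +0.769; the vertex latitude is φ_max = arccos|n̂_z| ≈ 39.8°.
Check via Clairaut: cos φ_max = |cos φ₁| · sin C = cos(5.0°)·sin(50.5°) ≈ 0.769, again giving ≈ 39.8°.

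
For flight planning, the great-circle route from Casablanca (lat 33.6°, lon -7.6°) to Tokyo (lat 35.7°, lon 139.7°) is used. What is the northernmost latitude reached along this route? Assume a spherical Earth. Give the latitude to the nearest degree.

≈ 68°

The great circle lies in the plane with unit normal n̂ = (p₁ × p₂)/|p₁ × p₂|.
Here n̂_z ≈ +0.377; the vertex latitude is φ_max = arccos|n̂_z| ≈ 67.9°.
Check via Clairaut: cos φ_max = |cos φ₁| · sin C = cos(33.6°)·sin(26.9°) ≈ 0.377, again giving ≈ 67.9°.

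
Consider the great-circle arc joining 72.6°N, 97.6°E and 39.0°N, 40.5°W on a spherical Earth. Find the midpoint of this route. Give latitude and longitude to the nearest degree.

From cos δ = sin φ₁ sin φ₂ + cos φ₁ cos φ₂ cos Δλ, the central angle is δ ≈ 1.129 rad (64.7°).
Interpolate at f = 1/2 with slerp weights a = sin((1−f)δ)/sin δ ≈ 0.592, b = sin(fδ)/sin δ ≈ 0.592.
p = a·p₁ + b·p₂ ≈ (0.326, -0.123, 0.937); φ = arcsin(p_z) ≈ 69.58°, λ = atan2(p_y, p_x) ≈ -20.70°.

≈ 70°N, 21°W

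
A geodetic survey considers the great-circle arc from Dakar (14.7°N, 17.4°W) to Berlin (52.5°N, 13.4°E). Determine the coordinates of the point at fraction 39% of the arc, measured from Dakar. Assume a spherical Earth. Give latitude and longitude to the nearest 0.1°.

From cos δ = sin φ₁ sin φ₂ + cos φ₁ cos φ₂ cos Δλ, the central angle is δ ≈ 0.785 rad (45.0°).
Interpolate at f = 0.39 with slerp weights a = sin((1−f)δ)/sin δ ≈ 0.652, b = sin(fδ)/sin δ ≈ 0.426.
p = a·p₁ + b·p₂ ≈ (0.854, -0.128, 0.504); φ = arcsin(p_z) ≈ 30.25°, λ = atan2(p_y, p_x) ≈ -8.55°.

≈ 30.2°N, 8.5°W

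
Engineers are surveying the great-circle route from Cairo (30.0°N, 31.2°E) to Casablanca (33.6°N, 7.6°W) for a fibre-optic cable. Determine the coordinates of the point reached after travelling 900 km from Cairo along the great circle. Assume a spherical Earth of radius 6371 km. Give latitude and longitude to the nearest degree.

From cos δ = sin φ₁ sin φ₂ + cos φ₁ cos φ₂ cos Δλ, the central angle is δ ≈ 0.576 rad (33.0°). The total great-circle distance is δ·R ≈ 0.576 × 6371 ≈ 3667 km, so the target fraction is f = 900/3667 ≈ 0.245.
Interpolate at f ≈ 0.245 with slerp weights a = sin((1−f)δ)/sin δ ≈ 0.773, b = sin(fδ)/sin δ ≈ 0.259.
p = a·p₁ + b·p₂ ≈ (0.786, 0.318, 0.530); φ = arcsin(p_z) ≈ 31.98°, λ = atan2(p_y, p_x) ≈ 22.04°.

≈ 32°N, 22°E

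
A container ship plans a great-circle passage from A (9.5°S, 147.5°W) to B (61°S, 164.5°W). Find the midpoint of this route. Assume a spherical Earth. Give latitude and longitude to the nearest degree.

From cos δ = sin φ₁ sin φ₂ + cos φ₁ cos φ₂ cos Δλ, the central angle is δ ≈ 0.925 rad (53.0°).
Interpolate at f = 1/2 with slerp weights a = sin((1−f)δ)/sin δ ≈ 0.559, b = sin(fδ)/sin δ ≈ 0.559.
p = a·p₁ + b·p₂ ≈ (-0.726, -0.368, -0.581); φ = arcsin(p_z) ≈ -35.51°, λ = atan2(p_y, p_x) ≈ -153.08°.

≈ (36°S, 153°W)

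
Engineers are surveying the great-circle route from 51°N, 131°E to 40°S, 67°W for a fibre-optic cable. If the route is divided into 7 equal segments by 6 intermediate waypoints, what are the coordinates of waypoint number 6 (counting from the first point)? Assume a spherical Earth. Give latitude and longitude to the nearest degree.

Write both endpoints as unit vectors p₁, p₂ with components (cos φ cos λ, cos φ sin λ, sin φ).
The central angle between the endpoints is δ = arccos(p₁·p₂) ≈ 2.851 rad (163.3°).
Interpolate at f = 6/7 with slerp weights a = sin((1−f)δ)/sin δ ≈ 1.382, b = sin(fδ)/sin δ ≈ 2.242.
p = a·p₁ + b·p₂ ≈ (0.101, -0.925, -0.367); φ = arcsin(p_z) ≈ -21.55°, λ = atan2(p_y, p_x) ≈ -83.79°.

≈ 22°S, 84°W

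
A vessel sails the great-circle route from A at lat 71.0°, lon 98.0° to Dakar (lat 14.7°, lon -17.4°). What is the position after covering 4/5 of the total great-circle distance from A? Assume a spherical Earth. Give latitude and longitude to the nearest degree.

≈ lat 31°, lon -12°

The haversine formula gives a central angle δ ≈ 1.466 rad (84.0°) between the endpoints.
Interpolate at f = 4/5 with slerp weights a = sin((1−f)δ)/sin δ ≈ 0.291, b = sin(fδ)/sin δ ≈ 0.927.
p = a·p₁ + b·p₂ ≈ (0.842, -0.174, 0.510); φ = arcsin(p_z) ≈ 30.66°, λ = atan2(p_y, p_x) ≈ -11.70°.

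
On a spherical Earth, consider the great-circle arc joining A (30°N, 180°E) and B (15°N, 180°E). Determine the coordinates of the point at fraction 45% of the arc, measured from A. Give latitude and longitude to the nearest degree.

The haversine formula gives a central angle δ ≈ 0.262 rad (15.0°) between the endpoints.
Interpolate at f = 0.45 with slerp weights a = sin((1−f)δ)/sin δ ≈ 0.554, b = sin(fδ)/sin δ ≈ 0.454.
p = a·p₁ + b·p₂ ≈ (-0.919, 0.000, 0.395); φ = arcsin(p_z) ≈ 23.25°, λ = atan2(p_y, p_x) ≈ 180.00°.

≈ (23°N, 180°E)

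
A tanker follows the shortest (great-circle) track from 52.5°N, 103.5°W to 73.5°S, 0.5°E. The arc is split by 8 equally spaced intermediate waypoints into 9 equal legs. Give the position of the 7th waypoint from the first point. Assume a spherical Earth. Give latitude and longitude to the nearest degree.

≈ 52°S, 59°W

Write both endpoints as unit vectors p₁, p₂ with components (cos φ cos λ, cos φ sin λ, sin φ).
The central angle between the endpoints is δ = arccos(p₁·p₂) ≈ 2.502 rad (143.4°).
Interpolate at f = 7/9 with slerp weights a = sin((1−f)δ)/sin δ ≈ 0.885, b = sin(fδ)/sin δ ≈ 1.559.
p = a·p₁ + b·p₂ ≈ (0.317, -0.520, -0.793); φ = arcsin(p_z) ≈ -52.49°, λ = atan2(p_y, p_x) ≈ -58.61°.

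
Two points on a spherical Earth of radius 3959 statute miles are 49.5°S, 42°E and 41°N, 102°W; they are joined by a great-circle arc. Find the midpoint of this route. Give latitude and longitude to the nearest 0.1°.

≈ 13.2°S, 43.0°W

Convert each endpoint to a unit vector on the sphere (x = cos φ cos λ, y = cos φ sin λ, z = sin φ).
The central angle between the endpoints is δ = arccos(p₁·p₂) ≈ 2.680 rad (153.6°).
Interpolate at f = 1/2 with slerp weights a = sin((1−f)δ)/sin δ ≈ 2.186, b = sin(fδ)/sin δ ≈ 2.186.
p = a·p₁ + b·p₂ ≈ (0.712, -0.664, -0.228); φ = arcsin(p_z) ≈ -13.19°, λ = atan2(p_y, p_x) ≈ -42.99°.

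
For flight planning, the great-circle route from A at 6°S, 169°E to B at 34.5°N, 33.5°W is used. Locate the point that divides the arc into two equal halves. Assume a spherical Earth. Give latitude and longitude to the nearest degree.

Write both endpoints as unit vectors p₁, p₂ with components (cos φ cos λ, cos φ sin λ, sin φ).
The central angle between the endpoints is δ = arccos(p₁·p₂) ≈ 2.526 rad (144.7°).
Interpolate at f = 1/2 with slerp weights a = sin((1−f)δ)/sin δ ≈ 1.650, b = sin(fδ)/sin δ ≈ 1.650.
p = a·p₁ + b·p₂ ≈ (-0.477, -0.438, 0.762); φ = arcsin(p_z) ≈ 49.66°, λ = atan2(p_y, p_x) ≈ -137.47°.

≈ 50°N, 137°W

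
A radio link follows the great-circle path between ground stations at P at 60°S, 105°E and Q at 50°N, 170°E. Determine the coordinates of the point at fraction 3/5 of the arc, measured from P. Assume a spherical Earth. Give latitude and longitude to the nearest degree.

≈ 6°N, 146°E

Convert each endpoint to a unit vector on the sphere (x = cos φ cos λ, y = cos φ sin λ, z = sin φ).
The central angle between the endpoints is δ = arccos(p₁·p₂) ≈ 2.127 rad (121.8°).
Interpolate at f = 3/5 with slerp weights a = sin((1−f)δ)/sin δ ≈ 0.885, b = sin(fδ)/sin δ ≈ 1.126.
p = a·p₁ + b·p₂ ≈ (-0.828, 0.553, 0.097); φ = arcsin(p_z) ≈ 5.54°, λ = atan2(p_y, p_x) ≈ 146.24°.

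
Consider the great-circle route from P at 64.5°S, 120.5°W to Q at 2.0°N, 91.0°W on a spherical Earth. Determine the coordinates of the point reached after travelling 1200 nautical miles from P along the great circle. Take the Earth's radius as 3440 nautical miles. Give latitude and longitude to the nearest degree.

≈ 46°S, 105°W

Write both endpoints as unit vectors p₁, p₂ with components (cos φ cos λ, cos φ sin λ, sin φ).
The central angle between the endpoints is δ = arccos(p₁·p₂) ≈ 1.221 rad (69.9°). The total great-circle distance is δ·R ≈ 1.221 × 3440 ≈ 4199 nmi, so the target fraction is f = 1200/4199 ≈ 0.286.
Interpolate at f ≈ 0.286 with slerp weights a = sin((1−f)δ)/sin δ ≈ 0.815, b = sin(fδ)/sin δ ≈ 0.364.
p = a·p₁ + b·p₂ ≈ (-0.184, -0.666, -0.723); φ = arcsin(p_z) ≈ -46.29°, λ = atan2(p_y, p_x) ≈ -105.48°.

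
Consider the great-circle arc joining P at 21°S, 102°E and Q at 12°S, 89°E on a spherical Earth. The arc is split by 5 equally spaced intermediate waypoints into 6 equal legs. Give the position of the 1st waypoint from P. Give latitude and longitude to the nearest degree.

From cos δ = sin φ₁ sin φ₂ + cos φ₁ cos φ₂ cos Δλ, the central angle is δ ≈ 0.268 rad (15.4°).
Interpolate at f = 1/6 with slerp weights a = sin((1−f)δ)/sin δ ≈ 0.836, b = sin(fδ)/sin δ ≈ 0.169.
p = a·p₁ + b·p₂ ≈ (-0.159, 0.929, -0.335); φ = arcsin(p_z) ≈ -19.56°, λ = atan2(p_y, p_x) ≈ 99.74°.

≈ 20°S, 100°E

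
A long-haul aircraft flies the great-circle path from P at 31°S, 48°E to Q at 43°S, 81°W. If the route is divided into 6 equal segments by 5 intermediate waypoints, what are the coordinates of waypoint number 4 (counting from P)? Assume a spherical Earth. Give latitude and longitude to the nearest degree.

Write both endpoints as unit vectors p₁, p₂ with components (cos φ cos λ, cos φ sin λ, sin φ).
The central angle between the endpoints is δ = arccos(p₁·p₂) ≈ 1.614 rad (92.5°).
Interpolate at f = 4/6 with slerp weights a = sin((1−f)δ)/sin δ ≈ 0.513, b = sin(fδ)/sin δ ≈ 0.881.
p = a·p₁ + b·p₂ ≈ (0.395, -0.310, -0.865); φ = arcsin(p_z) ≈ -59.88°, λ = atan2(p_y, p_x) ≈ -38.09°.

≈ 60°S, 38°W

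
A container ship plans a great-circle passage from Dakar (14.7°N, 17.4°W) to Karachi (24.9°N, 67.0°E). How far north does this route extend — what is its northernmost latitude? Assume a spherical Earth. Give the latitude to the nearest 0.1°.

≈ 27.2°N

The great circle lies in the plane with unit normal n̂ = (p₁ × p₂)/|p₁ × p₂|.
Here n̂_z ≈ +0.890; the vertex latitude is φ_max = arccos|n̂_z| ≈ 27.2°.
Check via Clairaut: cos φ_max = |cos φ₁| · sin C = cos(14.7°)·sin(66.9°) ≈ 0.890, again giving ≈ 27.2°.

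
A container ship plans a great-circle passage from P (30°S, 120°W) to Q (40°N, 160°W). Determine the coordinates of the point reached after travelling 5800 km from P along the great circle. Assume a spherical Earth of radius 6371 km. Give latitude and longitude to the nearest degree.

≈ (17°N, 144°W)

Convert each endpoint to a unit vector on the sphere (x = cos φ cos λ, y = cos φ sin λ, z = sin φ).
The central angle between the endpoints is δ = arccos(p₁·p₂) ≈ 1.383 rad (79.2°). The total great-circle distance is δ·R ≈ 1.383 × 6371 ≈ 8810 km, so the target fraction is f = 5800/8810 ≈ 0.658.
Interpolate at f ≈ 0.658 with slerp weights a = sin((1−f)δ)/sin δ ≈ 0.463, b = sin(fδ)/sin δ ≈ 0.804.
p = a·p₁ + b·p₂ ≈ (-0.779, -0.558, 0.285); φ = arcsin(p_z) ≈ 16.56°, λ = atan2(p_y, p_x) ≈ -144.39°.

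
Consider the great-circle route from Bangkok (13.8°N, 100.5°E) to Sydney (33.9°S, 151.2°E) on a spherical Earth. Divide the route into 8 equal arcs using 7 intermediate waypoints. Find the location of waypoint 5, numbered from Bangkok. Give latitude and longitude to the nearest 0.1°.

Convert each endpoint to a unit vector on the sphere (x = cos φ cos λ, y = cos φ sin λ, z = sin φ).
The central angle between the endpoints is δ = arccos(p₁·p₂) ≈ 1.184 rad (67.8°).
Interpolate at f = 5/8 with slerp weights a = sin((1−f)δ)/sin δ ≈ 0.464, b = sin(fδ)/sin δ ≈ 0.728.
p = a·p₁ + b·p₂ ≈ (-0.612, 0.734, -0.295); φ = arcsin(p_z) ≈ -17.18°, λ = atan2(p_y, p_x) ≈ 129.80°.

≈ 17.2°S, 129.8°E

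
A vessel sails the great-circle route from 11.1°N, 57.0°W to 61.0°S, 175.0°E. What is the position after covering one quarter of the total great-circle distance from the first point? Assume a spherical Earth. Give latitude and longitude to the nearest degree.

Write both endpoints as unit vectors p₁, p₂ with components (cos φ cos λ, cos φ sin λ, sin φ).
The central angle between the endpoints is δ = arccos(p₁·p₂) ≈ 2.050 rad (117.5°).
Interpolate at f = 1/4 with slerp weights a = sin((1−f)δ)/sin δ ≈ 1.126, b = sin(fδ)/sin δ ≈ 0.553.
p = a·p₁ + b·p₂ ≈ (0.335, -0.904, -0.267); φ = arcsin(p_z) ≈ -15.46°, λ = atan2(p_y, p_x) ≈ -69.66°.

≈ 15°S, 70°W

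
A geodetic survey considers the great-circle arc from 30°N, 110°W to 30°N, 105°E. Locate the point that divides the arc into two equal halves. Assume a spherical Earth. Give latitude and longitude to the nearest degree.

Convert each endpoint to a unit vector on the sphere (x = cos φ cos λ, y = cos φ sin λ, z = sin φ).
The central angle between the endpoints is δ = arccos(p₁·p₂) ≈ 1.944 rad (111.4°).
Interpolate at f = 1/2 with slerp weights a = sin((1−f)δ)/sin δ ≈ 0.887, b = sin(fδ)/sin δ ≈ 0.887.
p = a·p₁ + b·p₂ ≈ (-0.461, 0.020, 0.887); φ = arcsin(p_z) ≈ 62.49°, λ = atan2(p_y, p_x) ≈ 177.50°.

≈ 62°N, 178°E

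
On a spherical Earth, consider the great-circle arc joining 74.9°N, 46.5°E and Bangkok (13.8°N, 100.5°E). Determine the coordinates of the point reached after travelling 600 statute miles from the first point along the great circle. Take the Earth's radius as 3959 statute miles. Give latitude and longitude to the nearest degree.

Write both endpoints as unit vectors p₁, p₂ with components (cos φ cos λ, cos φ sin λ, sin φ).
The central angle between the endpoints is δ = arccos(p₁·p₂) ≈ 1.182 rad (67.7°). The total great-circle distance is δ·R ≈ 1.182 × 3959 ≈ 4680 mi, so the target fraction is f = 600/4680 ≈ 0.128.
Interpolate at f ≈ 0.128 with slerp weights a = sin((1−f)δ)/sin δ ≈ 0.927, b = sin(fδ)/sin δ ≈ 0.163.
p = a·p₁ + b·p₂ ≈ (0.137, 0.331, 0.934); φ = arcsin(p_z) ≈ 69.01°, λ = atan2(p_y, p_x) ≈ 67.46°.

≈ 69°N, 67°E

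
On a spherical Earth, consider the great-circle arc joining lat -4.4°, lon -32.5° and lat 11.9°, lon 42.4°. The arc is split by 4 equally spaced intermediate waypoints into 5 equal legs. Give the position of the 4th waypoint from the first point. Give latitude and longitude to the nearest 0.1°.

From cos δ = sin φ₁ sin φ₂ + cos φ₁ cos φ₂ cos Δλ, the central angle is δ ≈ 1.330 rad (76.2°).
Interpolate at f = 4/5 with slerp weights a = sin((1−f)δ)/sin δ ≈ 0.271, b = sin(fδ)/sin δ ≈ 0.900.
p = a·p₁ + b·p₂ ≈ (0.878, 0.449, 0.165); φ = arcsin(p_z) ≈ 9.49°, λ = atan2(p_y, p_x) ≈ 27.08°.

≈ lat 9.5°, lon 27.1°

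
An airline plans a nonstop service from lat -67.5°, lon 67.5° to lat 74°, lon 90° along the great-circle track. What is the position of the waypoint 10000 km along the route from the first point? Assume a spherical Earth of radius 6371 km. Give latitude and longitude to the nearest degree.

≈ lat 22°, lon 78°

Write both endpoints as unit vectors p₁, p₂ with components (cos φ cos λ, cos φ sin λ, sin φ).
The central angle between the endpoints is δ = arccos(p₁·p₂) ≈ 2.483 rad (142.2°). The total great-circle distance is δ·R ≈ 2.483 × 6371 ≈ 15817 km, so the target fraction is f = 10000/15817 ≈ 0.632.
Interpolate at f ≈ 0.632 with slerp weights a = sin((1−f)δ)/sin δ ≈ 1.292, b = sin(fδ)/sin δ ≈ 1.633.
p = a·p₁ + b·p₂ ≈ (0.189, 0.907, 0.376); φ = arcsin(p_z) ≈ 22.08°, λ = atan2(p_y, p_x) ≈ 78.21°.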